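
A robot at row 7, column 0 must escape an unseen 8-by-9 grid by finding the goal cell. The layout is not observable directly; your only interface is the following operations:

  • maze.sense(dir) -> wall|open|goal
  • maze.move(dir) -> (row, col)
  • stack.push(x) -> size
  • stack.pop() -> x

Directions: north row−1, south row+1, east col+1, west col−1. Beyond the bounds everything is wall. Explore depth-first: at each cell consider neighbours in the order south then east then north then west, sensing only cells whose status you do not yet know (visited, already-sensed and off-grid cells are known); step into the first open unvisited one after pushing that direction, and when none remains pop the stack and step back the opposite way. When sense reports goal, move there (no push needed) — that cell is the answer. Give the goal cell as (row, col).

> maze.sense dir=east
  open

> stack.push x=east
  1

> maze.move dir=east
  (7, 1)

> maze.sense dir=east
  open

> stack.push x=east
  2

> maze.move dir=east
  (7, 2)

> maze.sense dir=east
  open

> stack.push x=east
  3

> maze.move dir=east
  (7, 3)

> maze.sense dir=east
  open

> stack.push x=east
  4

> maze.move dir=east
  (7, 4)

> maze.sense dir=east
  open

> stack.push x=east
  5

> maze.move dir=east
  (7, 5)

> maze.sense dir=east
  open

> stack.push x=east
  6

> maze.move dir=east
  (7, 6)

> maze.sense dir=east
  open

> stack.push x=east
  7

> maze.move dir=east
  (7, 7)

> maze.sense dir=east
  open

> stack.push x=east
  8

> maze.move dir=east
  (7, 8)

> maze.sense dir=north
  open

> stack.push x=north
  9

> maze.move dir=north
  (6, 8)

> maze.sense dir=north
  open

> stack.push x=north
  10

> maze.move dir=north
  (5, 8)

> maze.sense dir=north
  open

> stack.push x=north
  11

> maze.move dir=north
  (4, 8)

> maze.sense dir=north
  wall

> maze.sense dir=west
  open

> stack.push x=west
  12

> maze.move dir=west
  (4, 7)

> maze.sense dir=south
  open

> stack.push x=south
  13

> maze.move dir=south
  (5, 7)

> maze.sense dir=south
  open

> stack.push x=south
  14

> maze.move dir=south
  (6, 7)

> maze.sense dir=west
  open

> stack.push x=west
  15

> maze.move dir=west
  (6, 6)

> maze.sense dir=north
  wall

> maze.sense dir=west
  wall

> stack.pop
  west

> maze.move dir=east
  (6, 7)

> stack.pop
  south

> maze.move dir=north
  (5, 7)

> stack.pop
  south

> maze.move dir=north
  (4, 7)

> maze.sense dir=north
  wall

> maze.sense dir=west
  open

> stack.push x=west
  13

> maze.move dir=west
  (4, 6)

> maze.sense dir=north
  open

> stack.push x=north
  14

> maze.move dir=north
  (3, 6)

> maze.sense dir=north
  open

> stack.push x=north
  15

> maze.move dir=north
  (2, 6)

> maze.sense dir=east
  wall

> maze.sense dir=north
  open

> stack.push x=north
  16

> maze.move dir=north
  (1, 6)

> maze.sense dir=east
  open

> stack.push x=east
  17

> maze.move dir=east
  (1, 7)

> maze.sense dir=east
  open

> stack.push x=east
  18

> maze.move dir=east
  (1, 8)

> maze.sense dir=south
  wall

> maze.sense dir=north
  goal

> maze.move dir=north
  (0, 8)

Answer: (0, 8)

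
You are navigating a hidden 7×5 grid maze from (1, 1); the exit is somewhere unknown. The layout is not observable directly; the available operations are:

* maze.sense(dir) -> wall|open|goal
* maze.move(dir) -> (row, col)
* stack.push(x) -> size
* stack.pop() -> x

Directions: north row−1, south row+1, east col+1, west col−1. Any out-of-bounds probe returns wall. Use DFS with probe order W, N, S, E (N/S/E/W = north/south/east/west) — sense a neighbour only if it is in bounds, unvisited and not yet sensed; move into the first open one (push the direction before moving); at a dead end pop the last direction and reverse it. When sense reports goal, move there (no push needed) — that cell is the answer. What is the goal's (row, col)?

CALL maze.sense[west]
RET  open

CALL stack.push[west]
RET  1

CALL maze.move[west]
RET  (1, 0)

CALL maze.sense[north]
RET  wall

CALL maze.sense[south]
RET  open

CALL stack.push[south]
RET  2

CALL maze.move[south]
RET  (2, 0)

CALL maze.sense[south]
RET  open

CALL stack.push[south]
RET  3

CALL maze.move[south]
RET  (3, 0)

CALL maze.sense[south]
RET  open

CALL stack.push[south]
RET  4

CALL maze.move[south]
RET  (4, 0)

CALL maze.sense[south]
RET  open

CALL stack.push[south]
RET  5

CALL maze.move[south]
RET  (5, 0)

CALL maze.sense[south]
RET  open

CALL stack.push[south]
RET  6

CALL maze.move[south]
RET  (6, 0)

CALL maze.sense[east]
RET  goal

CALL maze.move[east]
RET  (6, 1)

Answer: (6, 1)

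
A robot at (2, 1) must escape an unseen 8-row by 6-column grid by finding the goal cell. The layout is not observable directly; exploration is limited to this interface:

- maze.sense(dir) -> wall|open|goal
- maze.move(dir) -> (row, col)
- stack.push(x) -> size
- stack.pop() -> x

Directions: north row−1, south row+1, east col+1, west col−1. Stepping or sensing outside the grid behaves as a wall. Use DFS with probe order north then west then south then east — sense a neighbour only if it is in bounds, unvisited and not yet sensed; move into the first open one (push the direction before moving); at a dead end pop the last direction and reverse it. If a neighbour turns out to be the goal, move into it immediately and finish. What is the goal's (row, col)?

// 1. maze.sense(dir: north) == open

// 2. stack.push(x: north) == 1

// 3. maze.move(dir: north) == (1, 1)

// 4. maze.sense(dir: north) == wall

// 5. maze.sense(dir: west) == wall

// 6. maze.sense(dir: east) == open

// 7. stack.push(x: east) == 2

// 8. maze.move(dir: east) == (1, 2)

// 9. maze.sense(dir: north) == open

// 10. stack.push(x: north) == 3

// 11. maze.move(dir: north) == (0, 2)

// 12. maze.sense(dir: east) == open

// 13. stack.push(x: east) == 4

// 14. maze.move(dir: east) == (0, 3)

// 15. maze.sense(dir: south) == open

// 16. stack.push(x: south) == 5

// 17. maze.move(dir: south) == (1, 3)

// 18. maze.sense(dir: south) == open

// 19. stack.push(x: south) == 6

// 20. maze.move(dir: south) == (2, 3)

// 21. maze.sense(dir: west) == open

// 22. stack.push(x: west) == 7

// 23. maze.move(dir: west) == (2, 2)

// 24. maze.sense(dir: south) == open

// 25. stack.push(x: south) == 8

// 26. maze.move(dir: south) == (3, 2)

// 27. maze.sense(dir: west) == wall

// 28. maze.sense(dir: south) == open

// 29. stack.push(x: south) == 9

// 30. maze.move(dir: south) == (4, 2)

// 31. maze.sense(dir: west) == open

// 32. stack.push(x: west) == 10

// 33. maze.move(dir: west) == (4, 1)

// 34. maze.sense(dir: west) == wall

// 35. maze.sense(dir: south) == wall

// 36. stack.pop() == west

// 37. maze.move(dir: east) == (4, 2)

// 38. maze.sense(dir: south) == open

// 39. stack.push(x: south) == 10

// 40. maze.move(dir: south) == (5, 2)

// 41. maze.sense(dir: south) == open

// 42. stack.push(x: south) == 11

// 43. maze.move(dir: south) == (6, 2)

// 44. maze.sense(dir: west) == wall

// 45. maze.sense(dir: south) == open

// 46. stack.push(x: south) == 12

// 47. maze.move(dir: south) == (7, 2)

// 48. maze.sense(dir: west) == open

// 49. stack.push(x: west) == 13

// 50. maze.move(dir: west) == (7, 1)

// 51. maze.sense(dir: west) == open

// 52. stack.push(x: west) == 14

// 53. maze.move(dir: west) == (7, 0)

// 54. maze.sense(dir: north) == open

// 55. stack.push(x: north) == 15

// 56. maze.move(dir: north) == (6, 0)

// 57. maze.sense(dir: north) == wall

// 58. stack.pop() == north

// 59. maze.move(dir: south) == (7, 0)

// 60. stack.pop() == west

// 61. maze.move(dir: east) == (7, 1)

// 62. stack.pop() == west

// 63. maze.move(dir: east) == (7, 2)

// 64. maze.sense(dir: east) == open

// 65. stack.push(x: east) == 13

// 66. maze.move(dir: east) == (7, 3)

// 67. maze.sense(dir: north) == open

// 68. stack.push(x: north) == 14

// 69. maze.move(dir: north) == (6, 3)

// 70. maze.sense(dir: north) == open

// 71. stack.push(x: north) == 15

// 72. maze.move(dir: north) == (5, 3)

// 73. maze.sense(dir: north) == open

// 74. stack.push(x: north) == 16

// 75. maze.move(dir: north) == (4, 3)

// 76. maze.sense(dir: north) == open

// 77. stack.push(x: north) == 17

// 78. maze.move(dir: north) == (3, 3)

// 79. maze.sense(dir: east) == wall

// 80. stack.pop() == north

// 81. maze.move(dir: south) == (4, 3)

// 82. maze.sense(dir: east) == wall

// 83. stack.pop() == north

// 84. maze.move(dir: south) == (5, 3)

// 85. maze.sense(dir: east) == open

// 86. stack.push(x: east) == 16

// 87. maze.move(dir: east) == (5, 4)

// 88. maze.sense(dir: south) == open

// 89. stack.push(x: south) == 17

// 90. maze.move(dir: south) == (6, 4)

// 91. maze.sense(dir: south) == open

// 92. stack.push(x: south) == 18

// 93. maze.move(dir: south) == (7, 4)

// 94. maze.sense(dir: east) == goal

// 95. maze.move(dir: east) == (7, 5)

Answer: (7, 5)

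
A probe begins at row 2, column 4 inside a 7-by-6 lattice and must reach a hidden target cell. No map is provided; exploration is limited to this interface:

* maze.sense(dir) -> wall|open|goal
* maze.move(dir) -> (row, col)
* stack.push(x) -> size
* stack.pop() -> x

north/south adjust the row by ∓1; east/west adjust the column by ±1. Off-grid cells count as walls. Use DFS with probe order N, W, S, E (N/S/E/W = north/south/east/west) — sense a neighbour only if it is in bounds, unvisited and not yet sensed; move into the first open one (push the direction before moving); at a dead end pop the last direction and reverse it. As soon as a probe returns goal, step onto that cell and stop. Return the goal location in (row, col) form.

% maze.sense dir='north'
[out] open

% stack.push x='north'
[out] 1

% maze.move dir='north'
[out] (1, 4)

% maze.sense dir='north'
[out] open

% stack.push x='north'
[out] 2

% maze.move dir='north'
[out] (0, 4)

% maze.sense dir='west'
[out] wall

% maze.sense dir='east'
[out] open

% stack.push x='east'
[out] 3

% maze.move dir='east'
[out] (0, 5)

% maze.sense dir='south'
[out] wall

% stack.pop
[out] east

% maze.move dir='west'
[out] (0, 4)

% stack.pop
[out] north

% maze.move dir='south'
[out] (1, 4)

% maze.sense dir='west'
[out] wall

% stack.pop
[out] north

% maze.move dir='south'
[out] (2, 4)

% maze.sense dir='west'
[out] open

% stack.push x='west'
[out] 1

% maze.move dir='west'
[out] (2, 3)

% maze.sense dir='west'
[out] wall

% maze.sense dir='south'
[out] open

% stack.push x='south'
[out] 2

% maze.move dir='south'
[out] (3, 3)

% maze.sense dir='west'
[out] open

% stack.push x='west'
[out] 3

% maze.move dir='west'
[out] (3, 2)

% maze.sense dir='west'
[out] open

% stack.push x='west'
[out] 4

% maze.move dir='west'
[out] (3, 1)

% maze.sense dir='north'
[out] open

% stack.push x='north'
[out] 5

% maze.move dir='north'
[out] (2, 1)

% maze.sense dir='north'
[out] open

% stack.push x='north'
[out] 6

% maze.move dir='north'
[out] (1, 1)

% maze.sense dir='north'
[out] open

% stack.push x='north'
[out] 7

% maze.move dir='north'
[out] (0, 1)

% maze.sense dir='west'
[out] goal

% maze.move dir='west'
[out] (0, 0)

Answer: (0, 0)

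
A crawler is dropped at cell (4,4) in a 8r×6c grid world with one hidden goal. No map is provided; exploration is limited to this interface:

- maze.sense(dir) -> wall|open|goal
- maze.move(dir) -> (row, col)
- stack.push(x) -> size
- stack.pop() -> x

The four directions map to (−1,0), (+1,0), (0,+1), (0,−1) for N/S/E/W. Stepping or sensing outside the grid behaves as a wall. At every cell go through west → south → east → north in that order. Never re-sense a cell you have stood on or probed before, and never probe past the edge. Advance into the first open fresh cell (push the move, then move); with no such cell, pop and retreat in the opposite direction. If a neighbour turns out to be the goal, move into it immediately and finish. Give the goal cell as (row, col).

~$ sense dir=west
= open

~$ push x=west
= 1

~$ move dir=west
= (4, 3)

~$ sense dir=west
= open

~$ push x=west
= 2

~$ move dir=west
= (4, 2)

~$ sense dir=west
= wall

~$ sense dir=south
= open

~$ push x=south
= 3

~$ move dir=south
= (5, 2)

~$ sense dir=west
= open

~$ push x=west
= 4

~$ move dir=west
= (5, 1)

~$ sense dir=west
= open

~$ push x=west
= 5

~$ move dir=west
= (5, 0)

~$ sense dir=south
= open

~$ push x=south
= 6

~$ move dir=south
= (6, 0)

~$ sense dir=south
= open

~$ push x=south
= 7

~$ move dir=south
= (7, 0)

~$ sense dir=east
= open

~$ push x=east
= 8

~$ move dir=east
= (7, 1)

~$ sense dir=east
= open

~$ push x=east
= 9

~$ move dir=east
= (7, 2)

~$ sense dir=east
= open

~$ push x=east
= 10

~$ move dir=east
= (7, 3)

~$ sense dir=east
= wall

~$ sense dir=north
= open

~$ push x=north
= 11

~$ move dir=north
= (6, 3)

~$ sense dir=west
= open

~$ push x=west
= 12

~$ move dir=west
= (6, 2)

~$ sense dir=west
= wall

~$ pop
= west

~$ move dir=east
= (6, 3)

~$ sense dir=east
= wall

~$ sense dir=north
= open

~$ push x=north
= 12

~$ move dir=north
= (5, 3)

~$ sense dir=east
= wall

~$ pop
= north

~$ move dir=south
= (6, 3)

~$ pop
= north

~$ move dir=south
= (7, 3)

~$ pop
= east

~$ move dir=west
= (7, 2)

~$ pop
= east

~$ move dir=west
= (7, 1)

~$ pop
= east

~$ move dir=west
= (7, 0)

~$ pop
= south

~$ move dir=north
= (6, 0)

~$ pop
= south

~$ move dir=north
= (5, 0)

~$ sense dir=north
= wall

~$ pop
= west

~$ move dir=east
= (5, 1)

~$ pop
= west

~$ move dir=east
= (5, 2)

~$ pop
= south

~$ move dir=north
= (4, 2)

~$ sense dir=north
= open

~$ push x=north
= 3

~$ move dir=north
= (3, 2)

~$ sense dir=west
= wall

~$ sense dir=east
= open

~$ push x=east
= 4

~$ move dir=east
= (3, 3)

~$ sense dir=east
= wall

~$ sense dir=north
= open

~$ push x=north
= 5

~$ move dir=north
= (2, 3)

~$ sense dir=west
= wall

~$ sense dir=east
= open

~$ push x=east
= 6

~$ move dir=east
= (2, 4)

~$ sense dir=east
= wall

~$ sense dir=north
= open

~$ push x=north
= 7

~$ move dir=north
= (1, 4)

~$ sense dir=west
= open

~$ push x=west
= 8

~$ move dir=west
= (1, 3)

~$ sense dir=west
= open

~$ push x=west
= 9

~$ move dir=west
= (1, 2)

~$ sense dir=west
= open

~$ push x=west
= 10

~$ move dir=west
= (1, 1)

~$ sense dir=west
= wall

~$ sense dir=south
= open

~$ push x=south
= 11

~$ move dir=south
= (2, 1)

~$ sense dir=west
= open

~$ push x=west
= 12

~$ move dir=west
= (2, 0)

~$ sense dir=south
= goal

~$ move dir=south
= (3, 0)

Answer: (3, 0)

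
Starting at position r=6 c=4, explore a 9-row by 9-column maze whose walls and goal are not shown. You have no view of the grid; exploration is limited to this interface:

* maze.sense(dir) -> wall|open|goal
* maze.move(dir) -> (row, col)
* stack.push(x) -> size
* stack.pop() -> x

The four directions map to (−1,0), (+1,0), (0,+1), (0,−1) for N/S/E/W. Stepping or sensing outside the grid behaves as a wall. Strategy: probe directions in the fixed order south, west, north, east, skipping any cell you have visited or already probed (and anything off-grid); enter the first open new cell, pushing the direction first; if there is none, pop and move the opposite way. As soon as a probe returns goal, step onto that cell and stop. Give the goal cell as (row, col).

>> maze.sense(dir='south')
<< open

>> stack.push(x='south')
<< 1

>> maze.move(dir='south')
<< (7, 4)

>> maze.sense(dir='south')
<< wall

>> maze.sense(dir='west')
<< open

>> stack.push(x='west')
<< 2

>> maze.move(dir='west')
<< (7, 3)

>> maze.sense(dir='south')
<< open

>> stack.push(x='south')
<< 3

>> maze.move(dir='south')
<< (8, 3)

>> maze.sense(dir='west')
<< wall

>> stack.pop()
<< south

>> maze.move(dir='north')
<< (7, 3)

>> maze.sense(dir='west')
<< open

>> stack.push(x='west')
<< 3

>> maze.move(dir='west')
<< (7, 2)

>> maze.sense(dir='west')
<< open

>> stack.push(x='west')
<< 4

>> maze.move(dir='west')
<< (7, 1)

>> maze.sense(dir='south')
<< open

>> stack.push(x='south')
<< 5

>> maze.move(dir='south')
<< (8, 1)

>> maze.sense(dir='west')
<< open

>> stack.push(x='west')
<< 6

>> maze.move(dir='west')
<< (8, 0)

>> maze.sense(dir='north')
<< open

>> stack.push(x='north')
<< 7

>> maze.move(dir='north')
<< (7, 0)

>> maze.sense(dir='north')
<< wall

>> stack.pop()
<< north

>> maze.move(dir='south')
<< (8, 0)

>> stack.pop()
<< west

>> maze.move(dir='east')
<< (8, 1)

>> stack.pop()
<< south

>> maze.move(dir='north')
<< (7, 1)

>> maze.sense(dir='north')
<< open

>> stack.push(x='north')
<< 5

>> maze.move(dir='north')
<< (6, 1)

>> maze.sense(dir='north')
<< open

>> stack.push(x='north')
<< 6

>> maze.move(dir='north')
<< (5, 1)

>> maze.sense(dir='west')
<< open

>> stack.push(x='west')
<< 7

>> maze.move(dir='west')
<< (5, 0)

>> maze.sense(dir='north')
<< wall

>> stack.pop()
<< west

>> maze.move(dir='east')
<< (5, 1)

>> maze.sense(dir='north')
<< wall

>> maze.sense(dir='east')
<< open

>> stack.push(x='east')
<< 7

>> maze.move(dir='east')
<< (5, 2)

>> maze.sense(dir='south')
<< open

>> stack.push(x='south')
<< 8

>> maze.move(dir='south')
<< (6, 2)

>> maze.sense(dir='east')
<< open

>> stack.push(x='east')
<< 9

>> maze.move(dir='east')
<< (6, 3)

>> maze.sense(dir='north')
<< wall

>> stack.pop()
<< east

>> maze.move(dir='west')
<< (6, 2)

>> stack.pop()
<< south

>> maze.move(dir='north')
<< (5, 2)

>> maze.sense(dir='north')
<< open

>> stack.push(x='north')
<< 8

>> maze.move(dir='north')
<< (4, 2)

>> maze.sense(dir='north')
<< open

>> stack.push(x='north')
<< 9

>> maze.move(dir='north')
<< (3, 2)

>> maze.sense(dir='west')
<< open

>> stack.push(x='west')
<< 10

>> maze.move(dir='west')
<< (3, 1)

>> maze.sense(dir='west')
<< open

>> stack.push(x='west')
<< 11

>> maze.move(dir='west')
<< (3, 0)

>> maze.sense(dir='north')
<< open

>> stack.push(x='north')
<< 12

>> maze.move(dir='north')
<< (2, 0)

>> maze.sense(dir='north')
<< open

>> stack.push(x='north')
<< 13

>> maze.move(dir='north')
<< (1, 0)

>> maze.sense(dir='north')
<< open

>> stack.push(x='north')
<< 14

>> maze.move(dir='north')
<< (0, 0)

>> maze.sense(dir='east')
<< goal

>> maze.move(dir='east')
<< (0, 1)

Answer: (0, 1)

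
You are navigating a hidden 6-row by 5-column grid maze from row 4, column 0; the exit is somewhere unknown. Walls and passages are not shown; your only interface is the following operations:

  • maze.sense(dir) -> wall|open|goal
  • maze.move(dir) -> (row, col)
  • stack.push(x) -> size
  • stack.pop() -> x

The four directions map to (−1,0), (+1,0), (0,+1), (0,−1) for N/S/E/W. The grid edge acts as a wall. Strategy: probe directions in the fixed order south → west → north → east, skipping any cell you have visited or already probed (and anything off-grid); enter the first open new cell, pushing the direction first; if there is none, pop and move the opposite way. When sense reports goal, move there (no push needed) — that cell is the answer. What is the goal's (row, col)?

>>> maze.sense south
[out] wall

>>> maze.sense north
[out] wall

>>> maze.sense east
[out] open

>>> stack.push east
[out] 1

>>> maze.move east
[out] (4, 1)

>>> maze.sense south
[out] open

>>> stack.push south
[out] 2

>>> maze.move south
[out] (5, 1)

>>> maze.sense east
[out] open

>>> stack.push east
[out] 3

>>> maze.move east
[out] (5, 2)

>>> maze.sense north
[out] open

>>> stack.push north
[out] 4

>>> maze.move north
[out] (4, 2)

>>> maze.sense north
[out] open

>>> stack.push north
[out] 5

>>> maze.move north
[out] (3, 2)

>>> maze.sense west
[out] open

>>> stack.push west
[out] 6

>>> maze.move west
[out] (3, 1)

>>> maze.sense north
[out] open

>>> stack.push north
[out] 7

>>> maze.move north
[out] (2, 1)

>>> maze.sense west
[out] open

>>> stack.push west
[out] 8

>>> maze.move west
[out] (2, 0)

>>> maze.sense north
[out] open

>>> stack.push north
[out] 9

>>> maze.move north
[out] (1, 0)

>>> maze.sense north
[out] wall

>>> maze.sense east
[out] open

>>> stack.push east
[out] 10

>>> maze.move east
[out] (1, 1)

>>> maze.sense north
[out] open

>>> stack.push north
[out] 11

>>> maze.move north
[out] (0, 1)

>>> maze.sense east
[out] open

>>> stack.push east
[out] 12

>>> maze.move east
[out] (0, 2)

>>> maze.sense south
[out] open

>>> stack.push south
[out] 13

>>> maze.move south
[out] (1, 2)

>>> maze.sense south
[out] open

>>> stack.push south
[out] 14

>>> maze.move south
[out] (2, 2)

>>> maze.sense east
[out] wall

>>> stack.pop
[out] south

>>> maze.move north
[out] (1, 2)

>>> maze.sense east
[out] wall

>>> stack.pop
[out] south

>>> maze.move north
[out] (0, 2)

>>> maze.sense east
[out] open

>>> stack.push east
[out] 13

>>> maze.move east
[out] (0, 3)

>>> maze.sense east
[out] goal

>>> maze.move east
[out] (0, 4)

Answer: (0, 4)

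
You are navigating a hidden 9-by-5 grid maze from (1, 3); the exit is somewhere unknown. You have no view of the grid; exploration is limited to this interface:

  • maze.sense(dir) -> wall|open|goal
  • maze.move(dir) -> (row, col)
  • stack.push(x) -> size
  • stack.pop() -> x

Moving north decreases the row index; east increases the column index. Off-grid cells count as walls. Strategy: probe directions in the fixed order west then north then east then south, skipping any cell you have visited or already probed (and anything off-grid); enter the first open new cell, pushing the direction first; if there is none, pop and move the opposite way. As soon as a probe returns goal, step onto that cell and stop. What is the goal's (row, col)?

Next I call sense on dir='west', — result: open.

Calling push on x='west', giving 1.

Using move on dir='west', yielding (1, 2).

I call sense on dir='west', : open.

I run push on x='west', giving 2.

Using move on dir='west', yielding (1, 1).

Using sense on dir='west', and get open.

Then push on x='west', and observe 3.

Calling move on dir='west', which returns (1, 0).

Next I call sense on dir='north', and get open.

Next I call push on x='north', — result: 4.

I invoke move on dir='north', and observe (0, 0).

Invoking sense on dir='east', and get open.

I use push on x='east', and observe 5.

Using move on dir='east', and observe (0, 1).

Then sense on dir='east', which returns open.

I call push on x='east', and get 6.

I try move on dir='east', and get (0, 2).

I invoke sense on dir='east', and get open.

I run push on x='east', : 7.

Next I call move on dir='east', and observe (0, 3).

Now I run sense on dir='east', giving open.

Using push on x='east', — result: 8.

Next I call move on dir='east', : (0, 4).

I run sense on dir='south', yielding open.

Calling push on x='south', → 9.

I try move on dir='south', and see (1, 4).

Calling sense on dir='south', and get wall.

Then pop(), and get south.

I invoke move on dir='north', yielding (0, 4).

I call pop(), : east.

I run move on dir='west', and see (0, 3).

I call pop, — result: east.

I call move on dir='west', and observe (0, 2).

I invoke pop, and get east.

Next I call move on dir='west', and see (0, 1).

I try pop(), yielding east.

I run move on dir='west', → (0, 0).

Next I call pop, → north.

Calling move on dir='south', → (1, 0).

I run sense on dir='south', giving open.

Using push on x='south', and observe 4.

Now I run move on dir='south', and see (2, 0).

Now I run sense on dir='east', yielding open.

I use push on x='east', yielding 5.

I call move on dir='east', giving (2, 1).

Using sense on dir='east', and observe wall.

Invoking sense on dir='south', : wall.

Now I run pop(), which returns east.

Using move on dir='west', giving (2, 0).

Next I call sense on dir='south', giving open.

I run push on x='south', → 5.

Using move on dir='south', and get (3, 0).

Then sense on dir='south', : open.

Invoking push on x='south', → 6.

Using move on dir='south', which returns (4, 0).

Now I run sense on dir='east', giving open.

I call push on x='east', and see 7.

I invoke move on dir='east', yielding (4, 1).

I try sense on dir='east', — result: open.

Calling push on x='east', : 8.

Using move on dir='east', → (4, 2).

Invoking sense on dir='north', and get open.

Calling push on x='north', → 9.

I run move on dir='north', → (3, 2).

Next I call sense on dir='east', → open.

Now I run push on x='east', → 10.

Invoking move on dir='east', and see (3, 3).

I try sense on dir='north', : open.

I run push on x='north', and get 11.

Using move on dir='north', and see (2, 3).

I use pop, : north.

Then move on dir='south', which returns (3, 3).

I run sense on dir='east', yielding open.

Now I run push on x='east', giving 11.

I call move on dir='east', giving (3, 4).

I try sense on dir='south', giving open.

Calling push on x='south', and observe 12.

I use move on dir='south', giving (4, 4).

I invoke sense on dir='west', and observe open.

I run push on x='west', and see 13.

Now I run move on dir='west', : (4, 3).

Calling sense on dir='south', and observe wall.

Then pop(), : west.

Next I call move on dir='east', and observe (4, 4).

I run sense on dir='south', and observe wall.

Invoking pop(), — result: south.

I call move on dir='north', and observe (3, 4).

Invoking pop, → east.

I run move on dir='west', giving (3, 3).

Next I call pop(), giving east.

I run move on dir='west', which returns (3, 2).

Invoking pop(), and get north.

I use move on dir='south', and see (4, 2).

Now I run sense on dir='south', and get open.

I call push on x='south', and see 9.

Using move on dir='south', which returns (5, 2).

I invoke sense on dir='west', yielding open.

Then push on x='west', and observe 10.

I invoke move on dir='west', and see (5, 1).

Next I call sense on dir='west', and get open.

I try push on x='west', and observe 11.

I use move on dir='west', : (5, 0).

Then sense on dir='south', which returns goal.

Now I run move on dir='south', which returns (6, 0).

Answer: (6, 0)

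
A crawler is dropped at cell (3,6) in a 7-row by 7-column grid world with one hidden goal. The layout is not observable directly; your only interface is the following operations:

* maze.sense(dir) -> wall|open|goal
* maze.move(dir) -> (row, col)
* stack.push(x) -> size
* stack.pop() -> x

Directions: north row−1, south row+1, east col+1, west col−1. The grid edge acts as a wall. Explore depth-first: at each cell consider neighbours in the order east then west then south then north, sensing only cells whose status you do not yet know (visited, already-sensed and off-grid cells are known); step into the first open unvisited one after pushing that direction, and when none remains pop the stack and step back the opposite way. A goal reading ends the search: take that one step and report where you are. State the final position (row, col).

→ sense(west)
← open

→ push(west)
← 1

→ move(west)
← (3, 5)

→ sense(west)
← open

→ push(west)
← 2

→ move(west)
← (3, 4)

→ sense(west)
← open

→ push(west)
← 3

→ move(west)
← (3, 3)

→ sense(west)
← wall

→ sense(south)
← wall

→ sense(north)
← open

→ push(north)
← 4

→ move(north)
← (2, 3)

→ sense(east)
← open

→ push(east)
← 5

→ move(east)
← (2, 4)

→ sense(east)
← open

→ push(east)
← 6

→ move(east)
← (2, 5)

→ sense(east)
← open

→ push(east)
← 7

→ move(east)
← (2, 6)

→ sense(north)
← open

→ push(north)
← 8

→ move(north)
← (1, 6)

→ sense(west)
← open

→ push(west)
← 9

→ move(west)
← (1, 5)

→ sense(west)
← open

→ push(west)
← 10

→ move(west)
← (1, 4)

→ sense(west)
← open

→ push(west)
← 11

→ move(west)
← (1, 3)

→ sense(west)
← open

→ push(west)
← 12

→ move(west)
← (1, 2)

→ sense(west)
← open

→ push(west)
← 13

→ move(west)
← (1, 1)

→ sense(west)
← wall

→ sense(south)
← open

→ push(south)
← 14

→ move(south)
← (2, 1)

→ sense(east)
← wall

→ sense(west)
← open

→ push(west)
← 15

→ move(west)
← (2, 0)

→ sense(south)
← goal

→ move(south)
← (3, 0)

Answer: (3, 0)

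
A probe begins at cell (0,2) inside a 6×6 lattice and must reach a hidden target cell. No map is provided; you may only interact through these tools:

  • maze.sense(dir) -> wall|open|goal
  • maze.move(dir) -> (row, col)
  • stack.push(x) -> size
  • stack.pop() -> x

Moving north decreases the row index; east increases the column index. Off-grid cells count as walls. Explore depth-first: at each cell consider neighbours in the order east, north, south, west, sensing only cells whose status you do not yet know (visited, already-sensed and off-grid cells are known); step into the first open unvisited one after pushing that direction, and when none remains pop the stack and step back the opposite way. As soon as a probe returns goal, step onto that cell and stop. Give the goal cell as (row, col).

Invoking maze.sense with dir=east, → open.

I invoke stack.push with x=east, → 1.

I use maze.move with dir=east, and get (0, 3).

Using maze.sense with dir=east, giving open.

I run stack.push with x=east, yielding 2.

I call maze.move with dir=east, which returns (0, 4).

Next I call maze.sense with dir=east, which returns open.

I call stack.push with x=east, → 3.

Now I run maze.move with dir=east, yielding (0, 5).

I invoke maze.sense with dir=south, : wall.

I use stack.pop, and observe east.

I try maze.move with dir=west, and get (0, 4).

Then maze.sense with dir=south, — result: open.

I use stack.push with x=south, yielding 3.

I try maze.move with dir=south, and see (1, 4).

Next I call maze.sense with dir=south, and get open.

Invoking stack.push with x=south, yielding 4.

Next I call maze.move with dir=south, giving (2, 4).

I use maze.sense with dir=east, yielding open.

Then stack.push with x=east, giving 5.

I run maze.move with dir=east, yielding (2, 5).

I try maze.sense with dir=south, — result: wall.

Calling stack.pop(), — result: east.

I run maze.move with dir=west, — result: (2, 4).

I try maze.sense with dir=south, giving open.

Now I run stack.push with x=south, — result: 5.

Calling maze.move with dir=south, → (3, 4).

Calling maze.sense with dir=south, and observe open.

Invoking stack.push with x=south, : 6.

Calling maze.move with dir=south, → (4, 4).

I use maze.sense with dir=east, which returns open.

Then stack.push with x=east, — result: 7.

I run maze.move with dir=east, which returns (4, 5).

I run maze.sense with dir=south, : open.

I try stack.push with x=south, and get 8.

Calling maze.move with dir=south, and see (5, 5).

Now I run maze.sense with dir=west, giving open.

I call stack.push with x=west, → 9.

Using maze.move with dir=west, → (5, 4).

Calling maze.sense with dir=west, and get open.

Calling stack.push with x=west, and observe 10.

I invoke maze.move with dir=west, yielding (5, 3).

Invoking maze.sense with dir=north, which returns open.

Calling stack.push with x=north, yielding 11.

Now I run maze.move with dir=north, : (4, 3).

I use maze.sense with dir=north, and observe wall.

Using maze.sense with dir=west, and get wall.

Then stack.pop(), and get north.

Calling maze.move with dir=south, giving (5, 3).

I call maze.sense with dir=west, and get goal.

Calling maze.move with dir=west, which returns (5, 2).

Answer: (5, 2)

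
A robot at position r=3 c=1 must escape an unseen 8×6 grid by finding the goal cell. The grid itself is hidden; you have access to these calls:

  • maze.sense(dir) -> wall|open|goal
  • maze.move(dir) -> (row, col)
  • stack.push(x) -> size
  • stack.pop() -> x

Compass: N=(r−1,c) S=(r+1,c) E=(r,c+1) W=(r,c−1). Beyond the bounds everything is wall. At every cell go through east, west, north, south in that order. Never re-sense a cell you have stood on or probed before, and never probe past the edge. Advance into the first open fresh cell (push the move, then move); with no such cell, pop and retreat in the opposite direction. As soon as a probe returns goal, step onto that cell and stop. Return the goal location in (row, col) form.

Do: maze.sense[dir='east']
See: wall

Do: maze.sense[dir='west']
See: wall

Do: maze.sense[dir='north']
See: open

Do: stack.push[x='north']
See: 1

Do: maze.move[dir='north']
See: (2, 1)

Do: maze.sense[dir='east']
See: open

Do: stack.push[x='east']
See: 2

Do: maze.move[dir='east']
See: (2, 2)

Do: maze.sense[dir='east']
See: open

Do: stack.push[x='east']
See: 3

Do: maze.move[dir='east']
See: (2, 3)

Do: maze.sense[dir='east']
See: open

Do: stack.push[x='east']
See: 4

Do: maze.move[dir='east']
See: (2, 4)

Do: maze.sense[dir='east']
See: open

Do: stack.push[x='east']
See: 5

Do: maze.move[dir='east']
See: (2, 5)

Do: maze.sense[dir='north']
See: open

Do: stack.push[x='north']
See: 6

Do: maze.move[dir='north']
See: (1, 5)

Do: maze.sense[dir='west']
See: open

Do: stack.push[x='west']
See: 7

Do: maze.move[dir='west']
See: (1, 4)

Do: maze.sense[dir='west']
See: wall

Do: maze.sense[dir='north']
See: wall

Do: stack.pop[]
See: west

Do: maze.move[dir='east']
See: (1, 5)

Do: maze.sense[dir='north']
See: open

Do: stack.push[x='north']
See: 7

Do: maze.move[dir='north']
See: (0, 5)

Do: stack.pop[]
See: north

Do: maze.move[dir='south']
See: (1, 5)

Do: stack.pop[]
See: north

Do: maze.move[dir='south']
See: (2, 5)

Do: maze.sense[dir='south']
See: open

Do: stack.push[x='south']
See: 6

Do: maze.move[dir='south']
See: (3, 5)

Do: maze.sense[dir='west']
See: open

Do: stack.push[x='west']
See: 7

Do: maze.move[dir='west']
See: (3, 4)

Do: maze.sense[dir='west']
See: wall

Do: maze.sense[dir='south']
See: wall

Do: stack.pop[]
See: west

Do: maze.move[dir='east']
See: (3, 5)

Do: maze.sense[dir='south']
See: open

Do: stack.push[x='south']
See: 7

Do: maze.move[dir='south']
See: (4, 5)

Do: maze.sense[dir='south']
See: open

Do: stack.push[x='south']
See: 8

Do: maze.move[dir='south']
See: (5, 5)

Do: maze.sense[dir='west']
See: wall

Do: maze.sense[dir='south']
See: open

Do: stack.push[x='south']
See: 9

Do: maze.move[dir='south']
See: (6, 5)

Do: maze.sense[dir='west']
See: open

Do: stack.push[x='west']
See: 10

Do: maze.move[dir='west']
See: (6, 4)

Do: maze.sense[dir='west']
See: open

Do: stack.push[x='west']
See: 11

Do: maze.move[dir='west']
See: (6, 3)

Do: maze.sense[dir='west']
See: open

Do: stack.push[x='west']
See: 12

Do: maze.move[dir='west']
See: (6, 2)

Do: maze.sense[dir='west']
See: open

Do: stack.push[x='west']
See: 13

Do: maze.move[dir='west']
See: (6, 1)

Do: maze.sense[dir='west']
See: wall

Do: maze.sense[dir='north']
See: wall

Do: maze.sense[dir='south']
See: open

Do: stack.push[x='south']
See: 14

Do: maze.move[dir='south']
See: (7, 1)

Do: maze.sense[dir='east']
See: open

Do: stack.push[x='east']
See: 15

Do: maze.move[dir='east']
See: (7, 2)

Do: maze.sense[dir='east']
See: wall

Do: stack.pop[]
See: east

Do: maze.move[dir='west']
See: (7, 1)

Do: maze.sense[dir='west']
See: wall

Do: stack.pop[]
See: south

Do: maze.move[dir='north']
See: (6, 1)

Do: stack.pop[]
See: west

Do: maze.move[dir='east']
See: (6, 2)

Do: maze.sense[dir='north']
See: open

Do: stack.push[x='north']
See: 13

Do: maze.move[dir='north']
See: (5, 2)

Do: maze.sense[dir='east']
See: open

Do: stack.push[x='east']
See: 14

Do: maze.move[dir='east']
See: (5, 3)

Do: maze.sense[dir='north']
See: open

Do: stack.push[x='north']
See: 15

Do: maze.move[dir='north']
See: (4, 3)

Do: maze.sense[dir='west']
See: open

Do: stack.push[x='west']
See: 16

Do: maze.move[dir='west']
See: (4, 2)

Do: maze.sense[dir='west']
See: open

Do: stack.push[x='west']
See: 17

Do: maze.move[dir='west']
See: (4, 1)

Do: maze.sense[dir='west']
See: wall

Do: stack.pop[]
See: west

Do: maze.move[dir='east']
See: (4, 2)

Do: stack.pop[]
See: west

Do: maze.move[dir='east']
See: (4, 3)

Do: stack.pop[]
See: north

Do: maze.move[dir='south']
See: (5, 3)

Do: stack.pop[]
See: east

Do: maze.move[dir='west']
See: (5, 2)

Do: stack.pop[]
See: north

Do: maze.move[dir='south']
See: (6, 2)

Do: stack.pop[]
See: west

Do: maze.move[dir='east']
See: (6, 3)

Do: stack.pop[]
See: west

Do: maze.move[dir='east']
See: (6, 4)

Do: maze.sense[dir='south']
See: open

Do: stack.push[x='south']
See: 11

Do: maze.move[dir='south']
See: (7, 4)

Do: maze.sense[dir='east']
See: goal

Do: maze.move[dir='east']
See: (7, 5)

Answer: (7, 5)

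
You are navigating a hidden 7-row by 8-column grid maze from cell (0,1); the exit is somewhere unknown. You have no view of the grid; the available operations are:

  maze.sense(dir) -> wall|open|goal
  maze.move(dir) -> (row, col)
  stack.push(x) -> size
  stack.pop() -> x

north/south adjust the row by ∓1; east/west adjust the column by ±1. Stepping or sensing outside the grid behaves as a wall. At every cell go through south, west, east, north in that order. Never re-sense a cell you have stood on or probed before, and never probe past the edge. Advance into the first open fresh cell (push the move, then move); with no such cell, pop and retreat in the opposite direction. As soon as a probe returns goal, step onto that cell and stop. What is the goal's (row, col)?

>>> sense dir='south'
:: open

>>> push x='south'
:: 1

>>> move dir='south'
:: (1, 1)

>>> sense dir='south'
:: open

>>> push x='south'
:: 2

>>> move dir='south'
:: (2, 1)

>>> sense dir='south'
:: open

>>> push x='south'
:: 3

>>> move dir='south'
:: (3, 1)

>>> sense dir='south'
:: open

>>> push x='south'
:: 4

>>> move dir='south'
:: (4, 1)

>>> sense dir='south'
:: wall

>>> sense dir='west'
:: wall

>>> sense dir='east'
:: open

>>> push x='east'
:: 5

>>> move dir='east'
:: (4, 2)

>>> sense dir='south'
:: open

>>> push x='south'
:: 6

>>> move dir='south'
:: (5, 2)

>>> sense dir='south'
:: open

>>> push x='south'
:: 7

>>> move dir='south'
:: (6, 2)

>>> sense dir='west'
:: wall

>>> sense dir='east'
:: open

>>> push x='east'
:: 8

>>> move dir='east'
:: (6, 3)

>>> sense dir='east'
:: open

>>> push x='east'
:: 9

>>> move dir='east'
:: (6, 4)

>>> sense dir='east'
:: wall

>>> sense dir='north'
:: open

>>> push x='north'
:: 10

>>> move dir='north'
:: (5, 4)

>>> sense dir='west'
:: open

>>> push x='west'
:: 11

>>> move dir='west'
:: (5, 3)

>>> sense dir='north'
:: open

>>> push x='north'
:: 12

>>> move dir='north'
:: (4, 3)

>>> sense dir='east'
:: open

>>> push x='east'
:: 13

>>> move dir='east'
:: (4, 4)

>>> sense dir='east'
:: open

>>> push x='east'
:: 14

>>> move dir='east'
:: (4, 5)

>>> sense dir='south'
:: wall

>>> sense dir='east'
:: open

>>> push x='east'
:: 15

>>> move dir='east'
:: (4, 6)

>>> sense dir='south'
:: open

>>> push x='south'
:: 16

>>> move dir='south'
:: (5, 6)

>>> sense dir='south'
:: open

>>> push x='south'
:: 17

>>> move dir='south'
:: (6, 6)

>>> sense dir='east'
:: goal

>>> move dir='east'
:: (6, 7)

Answer: (6, 7)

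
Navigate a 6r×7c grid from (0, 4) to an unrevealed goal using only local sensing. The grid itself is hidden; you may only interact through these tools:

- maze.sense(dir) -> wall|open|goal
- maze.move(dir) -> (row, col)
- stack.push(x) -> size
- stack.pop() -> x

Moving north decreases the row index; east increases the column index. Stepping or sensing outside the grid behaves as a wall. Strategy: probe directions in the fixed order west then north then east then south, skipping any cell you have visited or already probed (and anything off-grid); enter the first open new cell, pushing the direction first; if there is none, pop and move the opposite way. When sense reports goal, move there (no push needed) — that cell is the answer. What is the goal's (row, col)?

Step: maze.sense[dir→west]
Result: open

Step: stack.push[x→west]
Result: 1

Step: maze.move[dir→west]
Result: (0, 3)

Step: maze.sense[dir→west]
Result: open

Step: stack.push[x→west]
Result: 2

Step: maze.move[dir→west]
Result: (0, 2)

Step: maze.sense[dir→west]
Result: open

Step: stack.push[x→west]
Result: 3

Step: maze.move[dir→west]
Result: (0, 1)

Step: maze.sense[dir→west]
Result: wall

Step: maze.sense[dir→south]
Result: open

Step: stack.push[x→south]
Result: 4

Step: maze.move[dir→south]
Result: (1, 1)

Step: maze.sense[dir→west]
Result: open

Step: stack.push[x→west]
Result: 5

Step: maze.move[dir→west]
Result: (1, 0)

Step: maze.sense[dir→south]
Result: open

Step: stack.push[x→south]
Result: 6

Step: maze.move[dir→south]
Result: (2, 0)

Step: maze.sense[dir→east]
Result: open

Step: stack.push[x→east]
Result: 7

Step: maze.move[dir→east]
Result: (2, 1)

Step: maze.sense[dir→east]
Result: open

Step: stack.push[x→east]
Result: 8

Step: maze.move[dir→east]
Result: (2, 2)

Step: maze.sense[dir→north]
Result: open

Step: stack.push[x→north]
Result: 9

Step: maze.move[dir→north]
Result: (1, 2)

Step: maze.sense[dir→east]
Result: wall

Step: stack.pop[]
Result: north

Step: maze.move[dir→south]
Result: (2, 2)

Step: maze.sense[dir→east]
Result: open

Step: stack.push[x→east]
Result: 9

Step: maze.move[dir→east]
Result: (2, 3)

Step: maze.sense[dir→east]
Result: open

Step: stack.push[x→east]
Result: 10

Step: maze.move[dir→east]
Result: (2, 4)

Step: maze.sense[dir→north]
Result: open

Step: stack.push[x→north]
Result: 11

Step: maze.move[dir→north]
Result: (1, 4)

Step: maze.sense[dir→east]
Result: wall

Step: stack.pop[]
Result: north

Step: maze.move[dir→south]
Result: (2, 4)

Step: maze.sense[dir→east]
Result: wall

Step: maze.sense[dir→south]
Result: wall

Step: stack.pop[]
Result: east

Step: maze.move[dir→west]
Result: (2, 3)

Step: maze.sense[dir→south]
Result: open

Step: stack.push[x→south]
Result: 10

Step: maze.move[dir→south]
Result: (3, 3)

Step: maze.sense[dir→west]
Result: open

Step: stack.push[x→west]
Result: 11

Step: maze.move[dir→west]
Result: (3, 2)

Step: maze.sense[dir→west]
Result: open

Step: stack.push[x→west]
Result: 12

Step: maze.move[dir→west]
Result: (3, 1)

Step: maze.sense[dir→west]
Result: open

Step: stack.push[x→west]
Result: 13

Step: maze.move[dir→west]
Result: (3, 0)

Step: maze.sense[dir→south]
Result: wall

Step: stack.pop[]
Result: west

Step: maze.move[dir→east]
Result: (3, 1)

Step: maze.sense[dir→south]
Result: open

Step: stack.push[x→south]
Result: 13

Step: maze.move[dir→south]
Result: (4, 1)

Step: maze.sense[dir→east]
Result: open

Step: stack.push[x→east]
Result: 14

Step: maze.move[dir→east]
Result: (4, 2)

Step: maze.sense[dir→east]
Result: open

Step: stack.push[x→east]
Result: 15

Step: maze.move[dir→east]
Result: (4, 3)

Step: maze.sense[dir→east]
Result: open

Step: stack.push[x→east]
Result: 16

Step: maze.move[dir→east]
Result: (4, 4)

Step: maze.sense[dir→east]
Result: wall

Step: maze.sense[dir→south]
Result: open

Step: stack.push[x→south]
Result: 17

Step: maze.move[dir→south]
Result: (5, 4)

Step: maze.sense[dir→west]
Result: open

Step: stack.push[x→west]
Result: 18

Step: maze.move[dir→west]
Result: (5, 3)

Step: maze.sense[dir→west]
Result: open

Step: stack.push[x→west]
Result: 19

Step: maze.move[dir→west]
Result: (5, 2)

Step: maze.sense[dir→west]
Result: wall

Step: stack.pop[]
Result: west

Step: maze.move[dir→east]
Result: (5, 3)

Step: stack.pop[]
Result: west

Step: maze.move[dir→east]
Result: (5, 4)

Step: maze.sense[dir→east]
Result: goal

Step: maze.move[dir→east]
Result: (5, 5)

Answer: (5, 5)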